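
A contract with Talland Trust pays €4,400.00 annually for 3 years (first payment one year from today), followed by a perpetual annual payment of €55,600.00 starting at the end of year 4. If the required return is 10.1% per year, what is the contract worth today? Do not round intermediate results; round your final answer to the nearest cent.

PV of 3-year annuity: €4,400.00 × [1 − (1+0.101)^−3] / 0.101 = 10922.91372
Perpetuity value at year 3: €55,600.00 / 0.101 = 550495.04950
PV of perpetuity: 550495.04950 / (1+0.101)^3 = 412469.13972
Total PV = 10922.91372 + 412469.13972 = 423392.05344

€423392.05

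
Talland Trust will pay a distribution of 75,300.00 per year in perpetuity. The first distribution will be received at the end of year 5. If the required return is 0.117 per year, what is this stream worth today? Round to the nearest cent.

413424.70

Value at end of year 4: C / r = 75,300.00 / 0.117 = 643,589.7436
Discount to today: PV = 643,589.7436 / (1 + 0.117)^4 = 643,589.7436 / 1.556728 = 413,424.70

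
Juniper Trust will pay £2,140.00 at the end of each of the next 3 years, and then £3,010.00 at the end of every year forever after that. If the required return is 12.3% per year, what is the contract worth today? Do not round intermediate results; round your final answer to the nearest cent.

PV of 3-year annuity: £2,140.00 × [1 − (1+0.123)^−3] / 0.123 = 5113.53713
Perpetuity value at year 3: £3,010.00 / 0.123 = 24471.54472
PV of perpetuity: 24471.54472 / (1+0.123)^3 = 17279.13968
Total PV = 5113.53713 + 17279.13968 = 22392.67681

£22392.68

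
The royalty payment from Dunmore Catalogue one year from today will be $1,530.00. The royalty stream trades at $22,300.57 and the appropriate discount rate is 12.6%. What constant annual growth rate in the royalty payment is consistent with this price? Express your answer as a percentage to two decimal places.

5.74%

P = D₁/(r−g) ⇒ g = r − D₁/P = 0.126 − $1,530.00/$22,300.57 = 0.057392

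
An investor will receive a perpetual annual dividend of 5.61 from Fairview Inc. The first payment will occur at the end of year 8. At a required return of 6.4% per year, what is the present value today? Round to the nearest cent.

56.78

Value at end of year 7: C / r = 5.61 / 0.064 = 87.6563
Discount to today: PV = 87.6563 / (1 + 0.064)^7 = 87.6563 / 1.543801 = 56.78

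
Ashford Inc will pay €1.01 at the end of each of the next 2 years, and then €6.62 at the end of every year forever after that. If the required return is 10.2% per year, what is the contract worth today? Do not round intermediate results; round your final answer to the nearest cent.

€55.19

PV of 2-year annuity: €1.01 × [1 − (1+0.102)^−2] / 0.102 = 1.74820
Perpetuity value at year 2: €6.62 / 0.102 = 64.90196
PV of perpetuity: 64.90196 / (1+0.102)^2 = 53.44347
Total PV = 1.74820 + 53.44347 = 55.19167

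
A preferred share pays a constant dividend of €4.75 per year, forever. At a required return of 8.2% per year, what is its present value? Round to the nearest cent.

Level perpetuity: PV = C / r = €4.75 / 0.082 = €57.93

€57.93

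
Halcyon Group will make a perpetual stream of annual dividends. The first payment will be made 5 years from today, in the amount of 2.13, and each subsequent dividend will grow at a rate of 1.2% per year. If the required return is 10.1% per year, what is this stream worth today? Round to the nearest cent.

Value at end of year 4: C₁ / (r − g) = 2.13 / (0.101 − 0.012) = 23.9326
Discount to today: PV = 23.9326 / (1 + 0.101)^4 = 23.9326 / 1.469431 = 16.29

16.29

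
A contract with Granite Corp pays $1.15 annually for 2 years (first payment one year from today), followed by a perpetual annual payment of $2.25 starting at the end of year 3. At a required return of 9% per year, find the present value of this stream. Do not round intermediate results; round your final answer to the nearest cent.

PV of 2-year annuity: $1.15 × [1 − (1+0.09)^−2] / 0.09 = 2.02298
Perpetuity value at year 2: $2.25 / 0.09 = 25.00000
PV of perpetuity: 25.00000 / (1+0.09)^2 = 21.04200
Total PV = 2.02298 + 21.04200 = 23.06498

$23.06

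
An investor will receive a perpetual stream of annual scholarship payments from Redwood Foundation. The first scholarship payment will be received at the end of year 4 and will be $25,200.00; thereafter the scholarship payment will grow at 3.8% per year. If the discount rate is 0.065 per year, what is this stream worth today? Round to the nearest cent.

Value at end of year 3: C₁ / (r − g) = $25,200.00 / (0.065 − 0.038) = $933,333.3333
Discount to today: PV = $933,333.3333 / (1 + 0.065)^3 = $933,333.3333 / 1.207950 = $772,659.15

$772659.15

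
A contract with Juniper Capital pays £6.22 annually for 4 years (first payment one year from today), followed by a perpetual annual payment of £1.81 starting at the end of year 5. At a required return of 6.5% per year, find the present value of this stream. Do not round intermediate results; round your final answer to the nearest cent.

£42.95

PV of 4-year annuity: £6.22 × [1 − (1+0.065)^−4] / 0.065 = 21.30847
Perpetuity value at year 4: £1.81 / 0.065 = 27.84615
PV of perpetuity: 27.84615 / (1+0.065)^4 = 21.64546
Total PV = 21.30847 + 21.64546 = 42.95393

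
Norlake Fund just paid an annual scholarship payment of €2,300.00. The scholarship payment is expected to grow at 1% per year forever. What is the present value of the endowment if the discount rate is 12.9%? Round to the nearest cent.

€19521.01

D₁ = D₀ × (1 + g) = €2,300.00 × 1.01 = €2,323.0000
Growing perpetuity: P = D₁ / (r − g) = €2,323.0000 / (0.129 − 0.01) = €19,521.01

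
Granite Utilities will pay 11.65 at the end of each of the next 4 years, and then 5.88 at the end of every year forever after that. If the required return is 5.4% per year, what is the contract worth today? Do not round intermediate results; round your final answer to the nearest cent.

129.16

PV of 4-year annuity: 11.65 × [1 − (1+0.054)^−4] / 0.054 = 40.92935
Perpetuity value at year 4: 5.88 / 0.054 = 108.88889
PV of perpetuity: 108.88889 / (1+0.054)^4 = 88.23098
Total PV = 40.92935 + 88.23098 = 129.16034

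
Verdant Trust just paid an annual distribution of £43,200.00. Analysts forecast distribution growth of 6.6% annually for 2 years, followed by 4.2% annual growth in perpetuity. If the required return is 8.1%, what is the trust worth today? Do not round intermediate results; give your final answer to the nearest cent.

£1207015.73

D_1 = 46051.20000
D_2 = 49090.57920
Terminal value at year 2: TV = D_2×(1+g_2)/(r−g_2) = 51152.38353/0.039 = 1311599.57760
P_0 = D_1/(1+r)^1 + D_2/(1+r)^2 + TV/(1+r)^2
    = 42600.55504 + 42009.42801 + 1122405.74313 = 1207015.72618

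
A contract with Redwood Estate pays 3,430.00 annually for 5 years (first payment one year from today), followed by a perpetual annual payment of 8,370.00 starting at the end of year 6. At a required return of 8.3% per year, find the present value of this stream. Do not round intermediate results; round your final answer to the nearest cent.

PV of 5-year annuity: 3,430.00 × [1 − (1+0.083)^−5] / 0.083 = 13587.39058
Perpetuity value at year 5: 8,370.00 / 0.083 = 100843.37349
PV of perpetuity: 100843.37349 / (1+0.083)^5 = 67686.97142
Total PV = 13587.39058 + 67686.97142 = 81274.36199

81274.36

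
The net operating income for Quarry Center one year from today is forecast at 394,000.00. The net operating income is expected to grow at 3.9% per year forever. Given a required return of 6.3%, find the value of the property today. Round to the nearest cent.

16416666.67

Growing perpetuity: P = D₁ / (r − g) = 394,000.0000 / (0.063 − 0.039) = 16,416,666.67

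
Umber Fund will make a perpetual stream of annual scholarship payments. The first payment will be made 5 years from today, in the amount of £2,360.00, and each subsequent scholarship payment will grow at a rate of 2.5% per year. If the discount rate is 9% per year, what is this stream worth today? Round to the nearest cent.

Value at end of year 4: C₁ / (r − g) = £2,360.00 / (0.09 − 0.025) = £36,307.6923
Discount to today: PV = £36,307.6923 / (1 + 0.09)^4 = £36,307.6923 / 1.411582 = £25,721.28

£25721.28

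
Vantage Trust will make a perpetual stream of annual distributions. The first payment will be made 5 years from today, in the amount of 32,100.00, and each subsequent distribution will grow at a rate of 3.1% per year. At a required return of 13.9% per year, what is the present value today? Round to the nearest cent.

Value at end of year 4: C₁ / (r − g) = 32,100.00 / (0.139 − 0.031) = 297,222.2222
Discount to today: PV = 297,222.2222 / (1 + 0.139)^4 = 297,222.2222 / 1.683042 = 176,598.24

176598.24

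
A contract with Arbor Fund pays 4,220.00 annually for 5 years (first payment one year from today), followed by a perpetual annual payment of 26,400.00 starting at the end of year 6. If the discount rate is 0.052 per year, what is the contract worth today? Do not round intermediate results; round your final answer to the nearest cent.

412193.10

PV of 5-year annuity: 4,220.00 × [1 − (1+0.052)^−5] / 0.052 = 18169.82153
Perpetuity value at year 5: 26,400.00 / 0.052 = 507692.30769
PV of perpetuity: 507692.30769 / (1+0.052)^5 = 394023.28202
Total PV = 18169.82153 + 394023.28202 = 412193.10355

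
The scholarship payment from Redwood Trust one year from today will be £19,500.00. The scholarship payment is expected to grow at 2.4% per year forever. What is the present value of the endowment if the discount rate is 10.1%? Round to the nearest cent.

Growing perpetuity: P = D₁ / (r − g) = £19,500.0000 / (0.101 − 0.024) = £253,246.75

£253246.75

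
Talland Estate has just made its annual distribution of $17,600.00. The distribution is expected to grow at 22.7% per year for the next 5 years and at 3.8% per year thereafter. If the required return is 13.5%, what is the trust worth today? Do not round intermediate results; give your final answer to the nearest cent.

$389944.78

D_1 = 21595.20000
D_2 = 26497.31040
D_3 = 32512.19986
D_4 = 39892.46923
D_5 = 48948.05974
Terminal value at year 5: TV = D_5×(1+g_2)/(r−g_2) = 50808.08601/0.097 = 523794.70118
P_0 = D_1/(1+r)^1 + D_2/(1+r)^2 + D_3/(1+r)^3 + D_4/(1+r)^4 + D_5/(1+r)^5 + TV/(1+r)^5
    = 19026.60793 + 20568.85280 + 22236.10783 + 24038.50600 + 25987.00164 + 278087.70825 = 389944.78445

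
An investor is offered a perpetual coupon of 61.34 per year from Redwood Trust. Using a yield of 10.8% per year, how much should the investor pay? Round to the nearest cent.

Level perpetuity: PV = C / r = 61.34 / 0.108 = 567.96

567.96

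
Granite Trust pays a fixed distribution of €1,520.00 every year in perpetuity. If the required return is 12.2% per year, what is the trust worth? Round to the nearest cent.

€12459.02

Level perpetuity: PV = C / r = €1,520.00 / 0.122 = €12,459.02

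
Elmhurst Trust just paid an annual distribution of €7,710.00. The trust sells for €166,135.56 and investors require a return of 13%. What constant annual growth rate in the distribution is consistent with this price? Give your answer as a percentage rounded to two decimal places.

P = D₀(1+g)/(r−g) ⇒ P(r−g) = D₀(1+g) ⇒ g(P+D₀) = P·r − D₀
g = (P·r − D₀)/(P + D₀) = (€166,135.56×0.13 − €7,710.00) / (€166,135.56 + €7,710.00) = 0.079885

7.99%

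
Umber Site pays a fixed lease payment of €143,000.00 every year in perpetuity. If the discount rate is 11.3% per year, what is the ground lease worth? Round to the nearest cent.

Level perpetuity: PV = C / r = €143,000.00 / 0.113 = €1,265,486.73

€1265486.73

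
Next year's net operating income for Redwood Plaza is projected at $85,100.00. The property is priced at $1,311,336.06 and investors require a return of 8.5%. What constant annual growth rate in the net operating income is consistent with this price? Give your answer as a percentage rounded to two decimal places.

P = D₁/(r−g) ⇒ g = r − D₁/P = 0.085 − $85,100.00/$1,311,336.06 = 0.020104

2.01%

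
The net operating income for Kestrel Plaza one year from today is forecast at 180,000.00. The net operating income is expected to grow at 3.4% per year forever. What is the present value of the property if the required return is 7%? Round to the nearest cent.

5000000.00

Growing perpetuity: P = D₁ / (r − g) = 180,000.0000 / (0.07 − 0.034) = 5,000,000.00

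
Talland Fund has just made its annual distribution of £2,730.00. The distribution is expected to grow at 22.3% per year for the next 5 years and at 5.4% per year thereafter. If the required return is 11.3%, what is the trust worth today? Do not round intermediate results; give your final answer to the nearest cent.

D_1 = 3338.79000
D_2 = 4083.34017
D_3 = 4993.92503
D_4 = 6107.57031
D_5 = 7469.55849
Terminal value at year 5: TV = D_5×(1+g_2)/(r−g_2) = 7872.91465/0.059 = 133439.23130
P_0 = D_1/(1+r)^1 + D_2/(1+r)^2 + D_3/(1+r)^3 + D_4/(1+r)^4 + D_5/(1+r)^5 + TV/(1+r)^5
    = 2999.81132 + 3296.28863 + 3622.06738 + 3980.04349 + 4373.39909 + 78128.18041 = 96399.79032

£96399.79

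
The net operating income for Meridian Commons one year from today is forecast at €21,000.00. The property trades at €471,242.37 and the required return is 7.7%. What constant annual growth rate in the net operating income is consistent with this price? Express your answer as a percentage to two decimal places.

P = D₁/(r−g) ⇒ g = r − D₁/P = 0.077 − €21,000.00/€471,242.37 = 0.032437

3.24%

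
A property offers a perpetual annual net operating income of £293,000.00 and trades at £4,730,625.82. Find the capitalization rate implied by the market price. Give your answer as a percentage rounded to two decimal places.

6.19%

P = C/r ⇒ r = C/P = £293,000.00/£4,730,625.82 = 0.061937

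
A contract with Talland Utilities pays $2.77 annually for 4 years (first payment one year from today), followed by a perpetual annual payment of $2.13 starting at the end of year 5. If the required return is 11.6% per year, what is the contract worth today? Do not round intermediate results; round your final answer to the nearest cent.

$20.32

PV of 4-year annuity: $2.77 × [1 − (1+0.116)^−4] / 0.116 = 8.48483
Perpetuity value at year 4: $2.13 / 0.116 = 18.36207
PV of perpetuity: 18.36207 / (1+0.116)^4 = 11.83763
Total PV = 8.48483 + 11.83763 = 20.32246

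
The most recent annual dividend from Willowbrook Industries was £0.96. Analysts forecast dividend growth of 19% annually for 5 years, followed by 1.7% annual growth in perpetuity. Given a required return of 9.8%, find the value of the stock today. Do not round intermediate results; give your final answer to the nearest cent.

D_1 = 1.14240
D_2 = 1.35946
D_3 = 1.61775
D_4 = 1.92513
D_5 = 2.29090
Terminal value at year 5: TV = D_5×(1+g_2)/(r−g_2) = 2.32984/0.081 = 28.76352
P_0 = D_1/(1+r)^1 + D_2/(1+r)^2 + D_3/(1+r)^3 + D_4/(1+r)^4 + D_5/(1+r)^5 + TV/(1+r)^5
    = 1.04044 + 1.12761 + 1.22210 + 1.32449 + 1.43547 + 18.02313 = 24.17324

£24.17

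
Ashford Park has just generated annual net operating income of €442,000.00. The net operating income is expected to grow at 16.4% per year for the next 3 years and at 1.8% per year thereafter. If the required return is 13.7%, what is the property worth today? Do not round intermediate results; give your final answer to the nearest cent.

€5446938.29

D_1 = 514488.00000
D_2 = 598864.03200
D_3 = 697077.73325
Terminal value at year 3: TV = D_3×(1+g_2)/(r−g_2) = 709625.13245/0.119 = 5963236.40711
P_0 = D_1/(1+r)^1 + D_2/(1+r)^2 + D_3/(1+r)^3 + TV/(1+r)^3
    = 452496.04222 + 463241.33082 + 474241.78458 + 4056959.13199 = 5446938.28960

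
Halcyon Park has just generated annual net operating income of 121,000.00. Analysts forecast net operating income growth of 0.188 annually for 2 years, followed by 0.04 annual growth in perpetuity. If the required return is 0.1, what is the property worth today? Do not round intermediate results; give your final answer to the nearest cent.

D_1 = 143748.00000
D_2 = 170772.62400
Terminal value at year 2: TV = D_2×(1+g_2)/(r−g_2) = 177603.52896/0.06 = 2960058.81600
P_0 = D_1/(1+r)^1 + D_2/(1+r)^2 + TV/(1+r)^2
    = 130680.00000 + 141134.40000 + 2446329.60000 = 2718144.00000

2718144.00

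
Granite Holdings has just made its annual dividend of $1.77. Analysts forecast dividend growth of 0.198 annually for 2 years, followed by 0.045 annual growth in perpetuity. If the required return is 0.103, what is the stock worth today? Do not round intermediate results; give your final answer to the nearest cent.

$41.63

D_1 = 2.12046
D_2 = 2.54031
Terminal value at year 2: TV = D_2×(1+g_2)/(r−g_2) = 2.65463/0.058 = 45.76940
P_0 = D_1/(1+r)^1 + D_2/(1+r)^2 + TV/(1+r)^2
    = 1.92245 + 2.08803 + 37.62047 = 41.63094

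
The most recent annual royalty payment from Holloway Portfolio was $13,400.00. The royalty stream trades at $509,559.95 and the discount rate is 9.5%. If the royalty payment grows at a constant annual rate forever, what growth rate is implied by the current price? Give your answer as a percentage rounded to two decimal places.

P = D₀(1+g)/(r−g) ⇒ P(r−g) = D₀(1+g) ⇒ g(P+D₀) = P·r − D₀
g = (P·r − D₀)/(P + D₀) = ($509,559.95×0.095 − $13,400.00) / ($509,559.95 + $13,400.00) = 0.066942

6.69%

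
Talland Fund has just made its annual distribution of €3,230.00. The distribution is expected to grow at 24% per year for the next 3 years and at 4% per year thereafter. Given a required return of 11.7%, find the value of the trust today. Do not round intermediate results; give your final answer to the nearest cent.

D_1 = 4005.20000
D_2 = 4966.44800
D_3 = 6158.39552
Terminal value at year 3: TV = D_3×(1+g_2)/(r−g_2) = 6404.73134/0.077 = 83178.32910
P_0 = D_1/(1+r)^1 + D_2/(1+r)^2 + D_3/(1+r)^3 + TV/(1+r)^3
    = 3585.67592 + 3980.51758 + 4418.83778 + 59683.00378 = 71668.03506

€71668.04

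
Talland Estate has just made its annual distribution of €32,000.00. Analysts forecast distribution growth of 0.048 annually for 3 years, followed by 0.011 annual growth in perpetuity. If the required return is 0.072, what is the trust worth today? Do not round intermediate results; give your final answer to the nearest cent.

€587296.25

D_1 = 33536.00000
D_2 = 35145.72800
D_3 = 36832.72294
Terminal value at year 3: TV = D_3×(1+g_2)/(r−g_2) = 37237.88290/0.061 = 610457.09666
P_0 = D_1/(1+r)^1 + D_2/(1+r)^2 + D_3/(1+r)^3 + TV/(1+r)^3
    = 31283.58209 + 30583.20339 + 29898.50480 + 495530.95665 = 587296.24693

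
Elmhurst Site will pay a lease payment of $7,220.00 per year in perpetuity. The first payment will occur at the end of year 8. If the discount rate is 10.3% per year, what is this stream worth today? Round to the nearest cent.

$35291.60

Value at end of year 7: C / r = $7,220.00 / 0.103 = $70,097.0874
Discount to today: PV = $70,097.0874 / (1 + 0.103)^7 = $70,097.0874 / 1.986226 = $35,291.60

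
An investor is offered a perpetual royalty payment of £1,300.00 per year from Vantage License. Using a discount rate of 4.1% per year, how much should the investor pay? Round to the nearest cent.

£31707.32

Level perpetuity: PV = C / r = £1,300.00 / 0.041 = £31,707.32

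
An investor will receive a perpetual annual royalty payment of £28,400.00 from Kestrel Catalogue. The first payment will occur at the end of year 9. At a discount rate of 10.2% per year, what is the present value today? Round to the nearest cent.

Value at end of year 8: C / r = £28,400.00 / 0.102 = £278,431.3725
Discount to today: PV = £278,431.3725 / (1 + 0.102)^8 = £278,431.3725 / 2.174967 = £128,016.34

£128016.34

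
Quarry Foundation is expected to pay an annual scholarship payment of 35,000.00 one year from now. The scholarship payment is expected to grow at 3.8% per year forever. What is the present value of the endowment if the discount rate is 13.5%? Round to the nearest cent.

Growing perpetuity: P = D₁ / (r − g) = 35,000.0000 / (0.135 − 0.038) = 360,824.74

360824.74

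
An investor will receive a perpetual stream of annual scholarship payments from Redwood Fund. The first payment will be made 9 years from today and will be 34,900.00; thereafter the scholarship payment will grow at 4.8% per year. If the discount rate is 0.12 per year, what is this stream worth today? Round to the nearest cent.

195771.18

Value at end of year 8: C₁ / (r − g) = 34,900.00 / (0.12 − 0.048) = 484,722.2222
Discount to today: PV = 484,722.2222 / (1 + 0.12)^8 = 484,722.2222 / 2.475963 = 195,771.18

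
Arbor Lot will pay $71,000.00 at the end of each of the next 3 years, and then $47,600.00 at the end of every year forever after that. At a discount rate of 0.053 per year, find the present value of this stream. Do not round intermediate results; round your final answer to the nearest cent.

$961480.68

PV of 3-year annuity: $71,000.00 × [1 − (1+0.053)^−3] / 0.053 = 192268.82246
Perpetuity value at year 3: $47,600.00 / 0.053 = 898113.20755
PV of perpetuity: 898113.20755 / (1+0.053)^3 = 769211.85615
Total PV = 192268.82246 + 769211.85615 = 961480.67861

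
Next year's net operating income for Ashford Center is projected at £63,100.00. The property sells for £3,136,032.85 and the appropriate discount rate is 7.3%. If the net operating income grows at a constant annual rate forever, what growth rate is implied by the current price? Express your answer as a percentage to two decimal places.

P = D₁/(r−g) ⇒ g = r − D₁/P = 0.073 − £63,100.00/£3,136,032.85 = 0.052879

5.29%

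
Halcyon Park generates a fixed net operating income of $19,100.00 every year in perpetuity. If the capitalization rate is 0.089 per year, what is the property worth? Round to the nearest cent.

Level perpetuity: PV = C / r = $19,100.00 / 0.089 = $214,606.74

$214606.74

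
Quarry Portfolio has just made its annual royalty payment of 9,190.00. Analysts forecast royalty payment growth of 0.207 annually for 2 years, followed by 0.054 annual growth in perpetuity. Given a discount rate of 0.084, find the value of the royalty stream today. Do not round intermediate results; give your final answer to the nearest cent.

421931.49

D_1 = 11092.33000
D_2 = 13388.44231
Terminal value at year 2: TV = D_2×(1+g_2)/(r−g_2) = 14111.41819/0.03 = 470380.60649
P_0 = D_1/(1+r)^1 + D_2/(1+r)^2 + TV/(1+r)^2
    = 10232.77675 + 11393.87596 + 400304.84206 = 421931.49477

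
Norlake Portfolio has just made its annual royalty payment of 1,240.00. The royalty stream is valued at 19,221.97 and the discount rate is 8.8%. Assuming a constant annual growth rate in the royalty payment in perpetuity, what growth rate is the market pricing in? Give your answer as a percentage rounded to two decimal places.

P = D₀(1+g)/(r−g) ⇒ P(r−g) = D₀(1+g) ⇒ g(P+D₀) = P·r − D₀
g = (P·r − D₀)/(P + D₀) = (19,221.97×0.088 − 1,240.00) / (19,221.97 + 1,240.00) = 0.022067

2.21%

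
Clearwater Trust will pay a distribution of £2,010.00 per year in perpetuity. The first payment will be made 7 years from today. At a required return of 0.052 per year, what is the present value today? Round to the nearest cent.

Value at end of year 6: C / r = £2,010.00 / 0.052 = £38,653.8462
Discount to today: PV = £38,653.8462 / (1 + 0.052)^6 = £38,653.8462 / 1.355484 = £28,516.63

£28516.63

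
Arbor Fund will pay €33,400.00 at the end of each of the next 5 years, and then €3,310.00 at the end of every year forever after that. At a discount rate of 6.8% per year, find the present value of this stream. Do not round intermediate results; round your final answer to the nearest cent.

€172714.92

PV of 5-year annuity: €33,400.00 × [1 − (1+0.068)^−5] / 0.068 = 137683.08601
Perpetuity value at year 5: €3,310.00 / 0.068 = 48676.47059
PV of perpetuity: 48676.47059 / (1+0.068)^5 = 35031.82943
Total PV = 137683.08601 + 35031.82943 = 172714.91544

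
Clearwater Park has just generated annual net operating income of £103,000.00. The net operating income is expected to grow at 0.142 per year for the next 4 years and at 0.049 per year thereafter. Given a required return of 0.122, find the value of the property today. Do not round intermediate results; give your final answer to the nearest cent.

£2019174.26

D_1 = 117626.00000
D_2 = 134328.89200
D_3 = 153403.59466
D_4 = 175186.90511
Terminal value at year 4: TV = D_4×(1+g_2)/(r−g_2) = 183771.06346/0.073 = 2517411.82817
P_0 = D_1/(1+r)^1 + D_2/(1+r)^2 + D_3/(1+r)^3 + D_4/(1+r)^4 + TV/(1+r)^4
    = 104836.00713 + 106704.74166 + 108606.78697 + 110542.73682 + 1588483.98530 = 2019174.25788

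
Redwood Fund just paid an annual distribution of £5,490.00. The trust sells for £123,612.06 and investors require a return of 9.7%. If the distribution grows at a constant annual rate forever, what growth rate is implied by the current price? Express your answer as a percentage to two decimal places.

5.04%

P = D₀(1+g)/(r−g) ⇒ P(r−g) = D₀(1+g) ⇒ g(P+D₀) = P·r − D₀
g = (P·r − D₀)/(P + D₀) = (£123,612.06×0.097 − £5,490.00) / (£123,612.06 + £5,490.00) = 0.050351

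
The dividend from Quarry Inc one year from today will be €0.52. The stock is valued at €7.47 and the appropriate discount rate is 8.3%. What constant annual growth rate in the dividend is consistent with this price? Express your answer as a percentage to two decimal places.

1.34%

P = D₁/(r−g) ⇒ g = r − D₁/P = 0.083 − €0.52/€7.47 = 0.013388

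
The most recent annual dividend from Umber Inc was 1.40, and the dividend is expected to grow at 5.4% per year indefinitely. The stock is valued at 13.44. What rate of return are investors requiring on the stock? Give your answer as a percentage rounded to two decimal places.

D₁ = 1.40 × 1.054 = 1.4756
P = D₁/(r − g) ⇒ r = D₁/P + g = 1.4756/13.44 + 0.054 = 0.109792 + 0.054 = 0.163792

16.38%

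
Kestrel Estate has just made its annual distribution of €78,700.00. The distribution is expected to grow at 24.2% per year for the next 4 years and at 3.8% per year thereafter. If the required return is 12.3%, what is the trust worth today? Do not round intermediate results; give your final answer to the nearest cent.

D_1 = 97745.40000
D_2 = 121399.78680
D_3 = 150778.53521
D_4 = 187266.94073
Terminal value at year 4: TV = D_4×(1+g_2)/(r−g_2) = 194383.08447/0.085 = 2286859.81733
P_0 = D_1/(1+r)^1 + D_2/(1+r)^2 + D_3/(1+r)^3 + D_4/(1+r)^4 + TV/(1+r)^4
    = 87039.53695 + 96262.78263 + 106463.38026 + 117744.89607 + 1437872.96607 = 1845383.56199

€1845383.56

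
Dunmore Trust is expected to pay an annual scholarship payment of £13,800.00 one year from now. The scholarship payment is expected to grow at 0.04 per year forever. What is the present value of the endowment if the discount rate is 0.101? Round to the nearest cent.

Growing perpetuity: P = D₁ / (r − g) = £13,800.0000 / (0.101 − 0.04) = £226,229.51

£226229.51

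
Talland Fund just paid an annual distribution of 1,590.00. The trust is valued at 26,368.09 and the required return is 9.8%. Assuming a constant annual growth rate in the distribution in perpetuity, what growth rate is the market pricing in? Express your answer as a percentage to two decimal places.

3.56%

P = D₀(1+g)/(r−g) ⇒ P(r−g) = D₀(1+g) ⇒ g(P+D₀) = P·r − D₀
g = (P·r − D₀)/(P + D₀) = (26,368.09×0.098 − 1,590.00) / (26,368.09 + 1,590.00) = 0.035556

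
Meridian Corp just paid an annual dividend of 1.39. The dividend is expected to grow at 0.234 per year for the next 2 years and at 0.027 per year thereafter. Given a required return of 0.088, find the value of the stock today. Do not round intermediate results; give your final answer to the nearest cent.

D_1 = 1.71526
D_2 = 2.11663
Terminal value at year 2: TV = D_2×(1+g_2)/(r−g_2) = 2.17378/0.061 = 35.63574
P_0 = D_1/(1+r)^1 + D_2/(1+r)^2 + TV/(1+r)^2
    = 1.57653 + 1.78808 + 30.10426 = 33.46887

33.47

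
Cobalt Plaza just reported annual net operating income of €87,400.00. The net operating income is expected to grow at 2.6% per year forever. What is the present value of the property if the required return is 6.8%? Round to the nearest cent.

D₁ = D₀ × (1 + g) = €87,400.00 × 1.026 = €89,672.4000
Growing perpetuity: P = D₁ / (r − g) = €89,672.4000 / (0.068 − 0.026) = €2,135,057.14

€2135057.14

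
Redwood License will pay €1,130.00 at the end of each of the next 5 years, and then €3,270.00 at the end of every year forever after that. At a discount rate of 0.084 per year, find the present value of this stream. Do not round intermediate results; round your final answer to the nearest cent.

PV of 5-year annuity: €1,130.00 × [1 − (1+0.084)^−5] / 0.084 = 4464.59447
Perpetuity value at year 5: €3,270.00 / 0.084 = 38928.57143
PV of perpetuity: 38928.57143 / (1+0.084)^5 = 26008.90423
Total PV = 4464.59447 + 26008.90423 = 30473.49871

€30473.50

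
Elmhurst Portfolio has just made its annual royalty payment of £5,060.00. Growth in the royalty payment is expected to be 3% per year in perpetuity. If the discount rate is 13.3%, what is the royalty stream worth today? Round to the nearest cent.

D₁ = D₀ × (1 + g) = £5,060.00 × 1.03 = £5,211.8000
Growing perpetuity: P = D₁ / (r − g) = £5,211.8000 / (0.133 − 0.03) = £50,600.00

£50600.00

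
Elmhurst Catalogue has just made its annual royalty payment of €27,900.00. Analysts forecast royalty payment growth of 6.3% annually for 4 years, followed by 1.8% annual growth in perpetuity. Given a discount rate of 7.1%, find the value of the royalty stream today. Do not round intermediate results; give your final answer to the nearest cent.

D_1 = 29657.70000
D_2 = 31526.13510
D_3 = 33512.28161
D_4 = 35623.55535
Terminal value at year 4: TV = D_4×(1+g_2)/(r−g_2) = 36264.77935/0.053 = 684241.11980
P_0 = D_1/(1+r)^1 + D_2/(1+r)^2 + D_3/(1+r)^3 + D_4/(1+r)^4 + TV/(1+r)^4
    = 27691.59664 + 27484.74998 + 27279.44839 + 27075.68034 + 520057.40721 = 629588.88255

€629588.88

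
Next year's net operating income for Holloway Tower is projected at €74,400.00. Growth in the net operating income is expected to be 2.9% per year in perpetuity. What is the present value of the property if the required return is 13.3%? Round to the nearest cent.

Growing perpetuity: P = D₁ / (r − g) = €74,400.0000 / (0.133 − 0.029) = €715,384.62

€715384.62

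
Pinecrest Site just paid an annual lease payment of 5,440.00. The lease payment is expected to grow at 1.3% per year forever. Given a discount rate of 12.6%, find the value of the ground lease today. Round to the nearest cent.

48767.43

D₁ = D₀ × (1 + g) = 5,440.00 × 1.013 = 5,510.7200
Growing perpetuity: P = D₁ / (r − g) = 5,510.7200 / (0.126 − 0.013) = 48,767.43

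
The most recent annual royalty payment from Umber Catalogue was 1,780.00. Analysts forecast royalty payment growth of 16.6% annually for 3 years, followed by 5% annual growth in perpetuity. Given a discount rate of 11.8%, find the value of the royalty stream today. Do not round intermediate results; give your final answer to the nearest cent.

D_1 = 2075.48000
D_2 = 2420.00968
D_3 = 2821.73129
Terminal value at year 3: TV = D_3×(1+g_2)/(r−g_2) = 2962.81785/0.068 = 43570.85075
P_0 = D_1/(1+r)^1 + D_2/(1+r)^2 + D_3/(1+r)^3 + TV/(1+r)^3
    = 1856.42218 + 1936.12546 + 2019.25070 + 31179.60646 = 36991.40480

36991.40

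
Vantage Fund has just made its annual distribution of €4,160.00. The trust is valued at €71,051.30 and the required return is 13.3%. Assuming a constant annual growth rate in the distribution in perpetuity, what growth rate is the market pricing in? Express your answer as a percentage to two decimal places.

7.03%

P = D₀(1+g)/(r−g) ⇒ P(r−g) = D₀(1+g) ⇒ g(P+D₀) = P·r − D₀
g = (P·r − D₀)/(P + D₀) = (€71,051.30×0.133 − €4,160.00) / (€71,051.30 + €4,160.00) = 0.070333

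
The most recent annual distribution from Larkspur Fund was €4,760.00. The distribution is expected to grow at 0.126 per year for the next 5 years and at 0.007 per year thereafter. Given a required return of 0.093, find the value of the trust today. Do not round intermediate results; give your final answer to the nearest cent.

D_1 = 5359.76000
D_2 = 6035.08976
D_3 = 6795.51107
D_4 = 7651.74546
D_5 = 8615.86539
Terminal value at year 5: TV = D_5×(1+g_2)/(r−g_2) = 8676.17645/0.086 = 100885.77268
P_0 = D_1/(1+r)^1 + D_2/(1+r)^2 + D_3/(1+r)^3 + D_4/(1+r)^4 + D_5/(1+r)^5 + TV/(1+r)^5
    = 4903.71455 + 5051.76814 + 5204.29179 + 5361.42046 + 5523.29317 + 64673.90954 = 90718.39765

€90718.40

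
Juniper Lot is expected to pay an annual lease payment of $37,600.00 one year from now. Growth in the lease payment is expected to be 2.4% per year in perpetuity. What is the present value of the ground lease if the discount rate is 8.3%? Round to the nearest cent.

Growing perpetuity: P = D₁ / (r − g) = $37,600.0000 / (0.083 − 0.024) = $637,288.14

$637288.14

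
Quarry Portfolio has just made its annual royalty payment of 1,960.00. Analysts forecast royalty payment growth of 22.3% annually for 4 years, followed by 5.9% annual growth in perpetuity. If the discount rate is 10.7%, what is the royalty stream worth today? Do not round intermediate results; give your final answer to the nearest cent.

D_1 = 2397.08000
D_2 = 2931.62884
D_3 = 3585.38207
D_4 = 4384.92227
Terminal value at year 4: TV = D_4×(1+g_2)/(r−g_2) = 4643.63269/0.048 = 96742.34765
P_0 = D_1/(1+r)^1 + D_2/(1+r)^2 + D_3/(1+r)^3 + D_4/(1+r)^4 + TV/(1+r)^4
    = 2165.38392 + 2392.28955 + 2642.97211 + 2919.92311 + 64420.80371 = 74541.37240

74541.37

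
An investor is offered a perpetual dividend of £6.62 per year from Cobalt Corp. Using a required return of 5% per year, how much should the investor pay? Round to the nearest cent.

Level perpetuity: PV = C / r = £6.62 / 0.05 = £132.40

£132.40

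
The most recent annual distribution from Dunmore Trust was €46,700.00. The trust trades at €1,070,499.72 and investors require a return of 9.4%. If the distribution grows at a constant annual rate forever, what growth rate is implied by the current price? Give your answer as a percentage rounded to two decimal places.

P = D₀(1+g)/(r−g) ⇒ P(r−g) = D₀(1+g) ⇒ g(P+D₀) = P·r − D₀
g = (P·r − D₀)/(P + D₀) = (€1,070,499.72×0.094 − €46,700.00) / (€1,070,499.72 + €46,700.00) = 0.048270

4.83%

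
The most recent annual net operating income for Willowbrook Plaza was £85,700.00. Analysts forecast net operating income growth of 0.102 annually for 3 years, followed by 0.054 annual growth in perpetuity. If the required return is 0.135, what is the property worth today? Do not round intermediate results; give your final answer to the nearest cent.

£1263126.79

D_1 = 94441.40000
D_2 = 104074.42280
D_3 = 114690.01393
Terminal value at year 3: TV = D_3×(1+g_2)/(r−g_2) = 120883.27468/0.081 = 1492386.10713
P_0 = D_1/(1+r)^1 + D_2/(1+r)^2 + D_3/(1+r)^3 + TV/(1+r)^3
    = 83208.28194 + 80789.01030 + 78440.07873 + 1020689.41949 = 1263126.79047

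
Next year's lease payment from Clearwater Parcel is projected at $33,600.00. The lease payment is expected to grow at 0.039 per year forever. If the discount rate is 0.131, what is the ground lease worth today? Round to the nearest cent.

Growing perpetuity: P = D₁ / (r − g) = $33,600.0000 / (0.131 − 0.039) = $365,217.39

$365217.39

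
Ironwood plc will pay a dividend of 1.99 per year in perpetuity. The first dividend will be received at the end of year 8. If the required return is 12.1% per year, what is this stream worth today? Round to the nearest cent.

7.39

Value at end of year 7: C / r = 1.99 / 0.121 = 16.4463
Discount to today: PV = 16.4463 / (1 + 0.121)^7 = 16.4463 / 2.224535 = 7.39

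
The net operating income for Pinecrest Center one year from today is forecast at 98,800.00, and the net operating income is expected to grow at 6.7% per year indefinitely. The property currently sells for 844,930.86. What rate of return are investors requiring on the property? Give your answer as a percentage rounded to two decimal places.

P = D₁/(r − g) ⇒ r = D₁/P + g = 98,800.0000/844,930.86 + 0.067 = 0.116933 + 0.067 = 0.183933

18.39%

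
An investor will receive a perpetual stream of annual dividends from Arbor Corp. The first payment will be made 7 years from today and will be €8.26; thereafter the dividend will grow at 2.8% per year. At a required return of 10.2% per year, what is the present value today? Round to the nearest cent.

Value at end of year 6: C₁ / (r − g) = €8.26 / (0.102 − 0.028) = €111.6216
Discount to today: PV = €111.6216 / (1 + 0.102)^6 = €111.6216 / 1.790975 = €62.32

€62.32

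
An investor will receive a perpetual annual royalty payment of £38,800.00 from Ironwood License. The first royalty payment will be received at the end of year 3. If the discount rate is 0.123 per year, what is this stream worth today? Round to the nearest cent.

£250130.76

Value at end of year 2: C / r = £38,800.00 / 0.123 = £315,447.1545
Discount to today: PV = £315,447.1545 / (1 + 0.123)^2 = £315,447.1545 / 1.261129 = £250,130.76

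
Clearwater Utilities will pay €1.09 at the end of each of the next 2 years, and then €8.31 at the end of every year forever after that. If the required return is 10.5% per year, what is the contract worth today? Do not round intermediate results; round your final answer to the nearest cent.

PV of 2-year annuity: €1.09 × [1 − (1+0.105)^−2] / 0.105 = 1.87912
Perpetuity value at year 2: €8.31 / 0.105 = 79.14286
PV of perpetuity: 79.14286 / (1+0.105)^2 = 64.81674
Total PV = 1.87912 + 64.81674 = 66.69586

€66.70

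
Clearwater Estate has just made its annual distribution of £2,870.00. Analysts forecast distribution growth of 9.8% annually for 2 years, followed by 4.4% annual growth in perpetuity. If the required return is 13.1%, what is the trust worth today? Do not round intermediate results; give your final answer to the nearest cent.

D_1 = 3151.26000
D_2 = 3460.08348
Terminal value at year 2: TV = D_2×(1+g_2)/(r−g_2) = 3612.32715/0.087 = 41521.00176
P_0 = D_1/(1+r)^1 + D_2/(1+r)^2 + TV/(1+r)^2
    = 2786.25995 + 2704.96324 + 32459.55885 = 37950.78204

£37950.78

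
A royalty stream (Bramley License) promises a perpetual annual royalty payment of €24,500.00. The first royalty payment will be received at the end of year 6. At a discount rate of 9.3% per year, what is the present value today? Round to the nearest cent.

€168881.60

Value at end of year 5: C / r = €24,500.00 / 0.093 = €263,440.8602
Discount to today: PV = €263,440.8602 / (1 + 0.093)^5 = €263,440.8602 / 1.559915 = €168,881.60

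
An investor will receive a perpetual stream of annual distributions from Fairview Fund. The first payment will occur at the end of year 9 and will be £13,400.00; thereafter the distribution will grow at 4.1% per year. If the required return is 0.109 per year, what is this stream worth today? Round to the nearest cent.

£86127.83

Value at end of year 8: C₁ / (r − g) = £13,400.00 / (0.109 − 0.041) = £197,058.8235
Discount to today: PV = £197,058.8235 / (1 + 0.109)^8 = £197,058.8235 / 2.287981 = £86,127.83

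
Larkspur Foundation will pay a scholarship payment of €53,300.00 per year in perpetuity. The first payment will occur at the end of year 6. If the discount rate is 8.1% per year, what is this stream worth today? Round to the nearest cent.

Value at end of year 5: C / r = €53,300.00 / 0.081 = €658,024.6914
Discount to today: PV = €658,024.6914 / (1 + 0.081)^5 = €658,024.6914 / 1.476143 = €445,772.96

€445772.96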